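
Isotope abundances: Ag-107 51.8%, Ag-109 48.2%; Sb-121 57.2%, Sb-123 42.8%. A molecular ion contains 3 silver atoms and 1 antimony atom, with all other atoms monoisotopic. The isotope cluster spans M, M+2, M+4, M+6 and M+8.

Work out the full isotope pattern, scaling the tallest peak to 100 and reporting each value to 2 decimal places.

Silver pattern (n=3): 0.13899183 : 0.3879965 : 0.3610315 : 0.11198017
Antimony pattern (n=1): 0.5720 : 0.4280
Convolve the two distributions (both contribute in 2-u steps):
  M: 0.13899183×0.5720 = 0.079503
  M+2: 0.13899183×0.4280 + 0.3879965×0.5720 = 0.281423
  M+4: 0.3879965×0.4280 + 0.3610315×0.5720 = 0.372573
  M+6: 0.3610315×0.4280 + 0.11198017×0.5720 = 0.218574
  M+8: 0.11198017×0.4280 = 0.047928
Scale to base peak (0.372573) = 100: 21.34 : 75.53 : 100.00 : 58.67 : 12.86

21.34 : 75.53 : 100.00 : 58.67 : 12.86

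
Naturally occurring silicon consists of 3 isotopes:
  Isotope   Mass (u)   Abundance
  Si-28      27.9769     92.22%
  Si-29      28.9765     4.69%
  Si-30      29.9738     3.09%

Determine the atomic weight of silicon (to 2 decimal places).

28.09 u

Ar = Σ fᵢ·mᵢ = 0.9222 × 27.9769 + 0.0469 × 28.9765 + 0.0309 × 29.9738
= 25.80030 + 1.35900 + 0.92619 = 28.08549 u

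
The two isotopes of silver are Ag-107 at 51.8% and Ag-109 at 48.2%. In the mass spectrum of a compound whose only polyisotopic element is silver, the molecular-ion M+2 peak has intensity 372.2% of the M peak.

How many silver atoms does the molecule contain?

With n Ag atoms, P(M+2)/P(M) = C(n,1)·p^(n−1)q / p^n = n·q/p = n · 0.482/0.518.
n = 3.722 × 0.518/0.482 = 4.00 ≈ 4

4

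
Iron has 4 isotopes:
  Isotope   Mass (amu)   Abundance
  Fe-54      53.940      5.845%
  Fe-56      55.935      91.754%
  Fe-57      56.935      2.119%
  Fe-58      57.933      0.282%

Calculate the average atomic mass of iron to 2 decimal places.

55.85 amu

The abundance-weighted mean is 0.05845 × 53.940 + 0.91754 × 55.935 + 0.02119 × 56.935 + 0.00282 × 57.933
= 3.1528 + 51.3226 + 1.2065 + 0.1634 = 55.8453 amu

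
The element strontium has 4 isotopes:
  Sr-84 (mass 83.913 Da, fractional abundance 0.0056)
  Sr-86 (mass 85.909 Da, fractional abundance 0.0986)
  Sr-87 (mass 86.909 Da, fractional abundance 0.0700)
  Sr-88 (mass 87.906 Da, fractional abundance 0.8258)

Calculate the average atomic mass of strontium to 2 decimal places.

The abundance-weighted mean is 0.0056 × 83.913 + 0.0986 × 85.909 + 0.0700 × 86.909 + 0.8258 × 87.906
= 0.4699 + 8.4706 + 6.0836 + 72.5928 = 87.6169 Da

87.62 Da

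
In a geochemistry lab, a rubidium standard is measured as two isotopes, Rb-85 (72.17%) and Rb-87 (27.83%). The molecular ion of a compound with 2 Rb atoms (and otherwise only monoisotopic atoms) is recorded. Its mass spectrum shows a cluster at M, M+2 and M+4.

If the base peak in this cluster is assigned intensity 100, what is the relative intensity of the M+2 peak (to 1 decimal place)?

77.1

Term probabilities: M 0.5209, M+2 0.4017, M+4 0.0775. Base peak = M.
P(M) = C(2,0) × 0.7217^2 × 0.2783^0 = 1 × 0.52085089 × 1.0000 = 0.520851 (base)
P(M+2) = C(2,1) × 0.7217^1 × 0.2783^1 = 2 × 0.7217 × 0.2783 = 0.401698
Relative intensity = 0.401698 / 0.520851 × 100 = 77.1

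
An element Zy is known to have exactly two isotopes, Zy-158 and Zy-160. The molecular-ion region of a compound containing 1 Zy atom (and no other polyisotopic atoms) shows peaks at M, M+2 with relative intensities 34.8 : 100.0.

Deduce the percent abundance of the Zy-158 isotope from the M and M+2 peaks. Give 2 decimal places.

25.82%

Write p for the Zy-158 fraction. I(M+2)/I(M) = [C(1,1)·p^0·(1−p)] / p^1 = 1·(1−p)/p = 100.0/34.8 = 2.8736
(1−p)/p = 2.8736/1 = 2.8736  ⇒  p = 1/(1 + 2.8736) = 0.2582
Zy-158: 25.82%, Zy-160: 74.18%.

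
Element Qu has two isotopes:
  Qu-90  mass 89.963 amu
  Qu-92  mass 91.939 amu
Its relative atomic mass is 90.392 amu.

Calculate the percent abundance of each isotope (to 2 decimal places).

Qu-90: 78.29%, Qu-92: 21.71%

Writing the weighted mean with unknown fraction x of Qu-90:
89.963·x + 91.939·(1 − x) = 90.392
(89.963 − 91.939)·x = 90.392 − 91.939
x = -1.547 / -1.976 = 0.78289 → 78.29% Qu-90, 21.71% Qu-92.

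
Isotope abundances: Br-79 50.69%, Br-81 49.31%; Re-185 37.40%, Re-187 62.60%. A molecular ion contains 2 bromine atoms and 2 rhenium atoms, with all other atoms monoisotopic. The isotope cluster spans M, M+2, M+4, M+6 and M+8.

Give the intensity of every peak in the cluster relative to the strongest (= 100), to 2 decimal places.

9.75 : 51.59 : 100.00 : 83.99 : 25.84

Bromine pattern (n=2): 0.25694761 : 0.49990478 : 0.24314761
Rhenium pattern (n=2): 0.139876 : 0.468248 : 0.391876
Convolve the two distributions (both contribute in 2-u steps):
  M: 0.25694761×0.139876 = 0.035941
  M+2: 0.25694761×0.468248 + 0.49990478×0.139876 = 0.190240
  M+4: 0.25694761×0.391876 + 0.49990478×0.468248 + 0.24314761×0.139876 = 0.368782
  M+6: 0.49990478×0.391876 + 0.24314761×0.468248 = 0.309754
  M+8: 0.24314761×0.391876 = 0.095284
Scale to base peak (0.368782) = 100: 9.75 : 51.59 : 100.00 : 83.99 : 25.84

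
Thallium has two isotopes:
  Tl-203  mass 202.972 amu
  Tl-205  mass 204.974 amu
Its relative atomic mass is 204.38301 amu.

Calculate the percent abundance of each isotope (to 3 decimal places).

Let x be the fractional abundance of Tl-203; then Tl-205 has abundance 1 − x.
202.972·x + 204.974·(1 − x) = 204.38301
(202.972 − 204.974)·x = 204.38301 − 204.974
x = -0.59099 / -2.002 = 0.29520 → 29.520% Tl-203, 70.480% Tl-205.

Tl-203: 29.520%, Tl-205: 70.480%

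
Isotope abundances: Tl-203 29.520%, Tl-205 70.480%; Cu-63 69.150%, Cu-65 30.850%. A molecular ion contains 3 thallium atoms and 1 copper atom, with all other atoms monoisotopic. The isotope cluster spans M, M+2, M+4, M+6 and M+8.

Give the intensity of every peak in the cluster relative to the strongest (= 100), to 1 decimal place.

4.7 : 35.8 : 95.6 : 100.0 : 28.6

Thallium pattern (n=3): 0.02572463 : 0.18425524 : 0.43991564 : 0.35010449
Copper pattern (n=1): 0.6915 : 0.3085
Convolve the two distributions (both contribute in 2-u steps):
  M: 0.02572463×0.6915 = 0.017789
  M+2: 0.02572463×0.3085 + 0.18425524×0.6915 = 0.135349
  M+4: 0.18425524×0.3085 + 0.43991564×0.6915 = 0.361044
  M+6: 0.43991564×0.3085 + 0.35010449×0.6915 = 0.377811
  M+8: 0.35010449×0.3085 = 0.108007
Scale to base peak (0.377811) = 100: 4.7 : 35.8 : 95.6 : 100.0 : 28.6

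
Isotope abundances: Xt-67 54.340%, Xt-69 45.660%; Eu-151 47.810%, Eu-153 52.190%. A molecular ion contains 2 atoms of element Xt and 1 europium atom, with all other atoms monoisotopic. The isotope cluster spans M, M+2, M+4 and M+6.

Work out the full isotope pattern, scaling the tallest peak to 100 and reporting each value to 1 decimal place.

Element Xt pattern (n=2): 0.29528356 : 0.49623288 : 0.20848356
Europium pattern (n=1): 0.4781 : 0.5219
Convolve the two distributions (both contribute in 2-u steps):
  M: 0.29528356×0.4781 = 0.141175
  M+2: 0.29528356×0.5219 + 0.49623288×0.4781 = 0.391357
  M+4: 0.49623288×0.5219 + 0.20848356×0.4781 = 0.358660
  M+6: 0.20848356×0.5219 = 0.108808
Scale to base peak (0.391357) = 100: 36.1 : 100.0 : 91.6 : 27.8

36.1 : 100.0 : 91.6 : 27.8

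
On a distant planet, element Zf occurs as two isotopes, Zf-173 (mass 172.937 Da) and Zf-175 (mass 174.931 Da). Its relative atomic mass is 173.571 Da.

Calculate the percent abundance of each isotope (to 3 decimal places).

Let x be the fractional abundance of Zf-173; then Zf-175 has abundance 1 − x.
172.937·x + 174.931·(1 − x) = 173.571
(172.937 − 174.931)·x = 173.571 − 174.931
x = -1.360 / -1.994 = 0.68205 → 68.205% Zf-173, 31.795% Zf-175.

Zf-173: 68.205%, Zf-175: 31.795%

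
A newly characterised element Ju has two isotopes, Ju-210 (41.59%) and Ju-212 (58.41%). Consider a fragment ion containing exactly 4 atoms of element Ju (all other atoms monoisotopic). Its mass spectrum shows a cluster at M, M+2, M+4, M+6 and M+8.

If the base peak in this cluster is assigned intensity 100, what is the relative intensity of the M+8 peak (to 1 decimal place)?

(0.4159 + 0.5841)^4 gives M 0.0299, M+2 0.1681, M+4 0.3541, M+6 0.3315, M+8 0.1164; the largest is M+4.
P(M+4) = C(4,2) × 0.4159^2 × 0.5841^2 = 6 × 0.17297281 × 0.34117281 = 0.354082 (base)
P(M+8) = C(4,4) × 0.4159^0 × 0.5841^4 = 1 × 1.0000 × 0.11639889 = 0.116399
Relative intensity = 0.116399 / 0.354082 × 100 = 32.9

32.9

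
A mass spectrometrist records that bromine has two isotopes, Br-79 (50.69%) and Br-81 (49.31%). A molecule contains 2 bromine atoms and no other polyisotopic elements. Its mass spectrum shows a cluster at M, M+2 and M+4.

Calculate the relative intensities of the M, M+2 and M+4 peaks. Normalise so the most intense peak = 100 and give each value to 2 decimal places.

51.40 : 100.00 : 48.64

The 2 Br atoms are independent, so intensities follow the terms of (0.5069 + 0.4931)^2.
P(M) = 0.5069^2 = 0.256948
P(M+2) = 2 × 0.5069^1 × 0.4931^1 = 0.499905
P(M+4) = 0.4931^2 = 0.243148
The M+2 peak is largest (0.499905); scaling to 100 gives 51.40 : 100.00 : 48.64.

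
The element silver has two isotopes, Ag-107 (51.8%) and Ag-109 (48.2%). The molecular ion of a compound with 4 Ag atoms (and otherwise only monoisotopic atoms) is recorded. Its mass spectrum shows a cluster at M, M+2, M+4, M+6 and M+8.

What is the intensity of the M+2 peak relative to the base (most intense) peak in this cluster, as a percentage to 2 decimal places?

71.65%

(0.518 + 0.482)^4 gives M 0.0720, M+2 0.2680, M+4 0.3740, M+6 0.2320, M+8 0.0540; the largest is M+4.
P(M+4) = C(4,2) × 0.518^2 × 0.482^2 = 6 × 0.268324 × 0.232324 = 0.374029 (base)
P(M+2) = C(4,1) × 0.518^3 × 0.482^1 = 4 × 0.13899183 × 0.4820 = 0.267976
Relative intensity = 0.267976 / 0.374029 × 100 = 71.65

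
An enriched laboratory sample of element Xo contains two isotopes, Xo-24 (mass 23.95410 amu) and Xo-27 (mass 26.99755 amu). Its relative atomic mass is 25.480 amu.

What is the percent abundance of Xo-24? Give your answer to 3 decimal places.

With x = fraction of Xo-24 (so Xo-27 is 1 − x):
23.95410·x + 26.99755·(1 − x) = 25.480
(23.95410 − 26.99755)·x = 25.480 − 26.99755
x = -1.51755 / -3.04345 = 0.49863 → 49.863% Xo-24, 50.137% Xo-27.

49.863%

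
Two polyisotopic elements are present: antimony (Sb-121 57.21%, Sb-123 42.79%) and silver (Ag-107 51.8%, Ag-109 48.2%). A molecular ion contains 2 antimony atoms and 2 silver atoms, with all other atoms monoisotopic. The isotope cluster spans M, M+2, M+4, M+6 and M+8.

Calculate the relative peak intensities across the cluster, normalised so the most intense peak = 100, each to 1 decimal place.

23.8 : 79.8 : 100.0 : 55.5 : 11.5

Antimony pattern (n=2): 0.32729841 : 0.48960318 : 0.18309841
Silver pattern (n=2): 0.268324 : 0.499352 : 0.232324
Convolve the two distributions (both contribute in 2-u steps):
  M: 0.32729841×0.268324 = 0.087822
  M+2: 0.32729841×0.499352 + 0.48960318×0.268324 = 0.294809
  M+4: 0.32729841×0.232324 + 0.48960318×0.499352 + 0.18309841×0.268324 = 0.369653
  M+6: 0.48960318×0.232324 + 0.18309841×0.499352 = 0.205177
  M+8: 0.18309841×0.232324 = 0.042538
Scale to base peak (0.369653) = 100: 23.8 : 79.8 : 100.0 : 55.5 : 11.5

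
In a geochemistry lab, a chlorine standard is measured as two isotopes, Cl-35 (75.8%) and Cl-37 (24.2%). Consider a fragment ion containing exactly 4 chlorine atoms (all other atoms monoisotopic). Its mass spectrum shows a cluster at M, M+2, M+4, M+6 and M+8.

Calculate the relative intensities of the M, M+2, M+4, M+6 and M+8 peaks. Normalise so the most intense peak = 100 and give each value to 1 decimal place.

78.3 : 100.0 : 47.9 : 10.2 : 0.8

The 4 Cl atoms are independent, so intensities follow the terms of (0.758 + 0.242)^4.
P(M) = 0.758^4 = 0.330124
P(M+2) = 4 × 0.758^3 × 0.242^1 = 0.421583
P(M+4) = 6 × 0.758^2 × 0.242^2 = 0.201893
P(M+6) = 4 × 0.758^1 × 0.242^3 = 0.042971
P(M+8) = 0.242^4 = 0.003430
The M+2 peak is largest (0.421583); scaling to 100 gives 78.3 : 100.0 : 47.9 : 10.2 : 0.8.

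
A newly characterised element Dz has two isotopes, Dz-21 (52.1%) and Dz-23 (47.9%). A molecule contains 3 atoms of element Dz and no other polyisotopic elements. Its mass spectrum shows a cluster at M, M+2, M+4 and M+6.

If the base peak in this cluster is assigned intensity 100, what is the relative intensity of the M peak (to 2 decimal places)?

(0.521 + 0.479)^3 gives M 0.1414, M+2 0.3901, M+4 0.3586, M+6 0.1099; the largest is M+2.
P(M+2) = C(3,1) × 0.521^2 × 0.479^1 = 3 × 0.271441 × 0.4790 = 0.390061 (base)
P(M) = C(3,0) × 0.521^3 × 0.479^0 = 1 × 0.14142076 × 1.0000 = 0.141421
Relative intensity = 0.141421 / 0.390061 × 100 = 36.26

36.26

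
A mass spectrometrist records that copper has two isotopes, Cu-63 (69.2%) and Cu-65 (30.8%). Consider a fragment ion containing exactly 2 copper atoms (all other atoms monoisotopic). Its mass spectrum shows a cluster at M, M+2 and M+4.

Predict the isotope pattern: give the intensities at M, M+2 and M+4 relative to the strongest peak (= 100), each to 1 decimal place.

Expanding (0.692 + 0.308)^2:
P(M) = 0.692^2 = 0.478864
P(M+2) = 2 × 0.692^1 × 0.308^1 = 0.426272
P(M+4) = 0.308^2 = 0.094864
The M peak is largest (0.478864); scaling to 100 gives 100.0 : 89.0 : 19.8.

100.0 : 89.0 : 19.8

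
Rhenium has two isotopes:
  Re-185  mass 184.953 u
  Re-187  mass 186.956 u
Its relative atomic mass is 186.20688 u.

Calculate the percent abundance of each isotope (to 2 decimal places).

Re-185: 37.40%, Re-187: 62.60%

Let x be the fractional abundance of Re-185; then Re-187 has abundance 1 − x.
184.953·x + 186.956·(1 − x) = 186.20688
(184.953 − 186.956)·x = 186.20688 − 186.956
x = -0.74912 / -2.003 = 0.37400 → 37.40% Re-185, 62.60% Re-187.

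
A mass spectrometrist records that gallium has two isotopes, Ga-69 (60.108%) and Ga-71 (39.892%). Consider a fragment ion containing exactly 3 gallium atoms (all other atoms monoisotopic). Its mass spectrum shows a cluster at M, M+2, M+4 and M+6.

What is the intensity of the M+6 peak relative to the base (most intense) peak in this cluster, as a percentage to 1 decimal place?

Term probabilities: M 0.2172, M+2 0.4324, M+4 0.2870, M+6 0.0635. Base peak = M+2.
P(M+2) = C(3,1) × 0.60108^2 × 0.39892^1 = 3 × 0.36129717 × 0.39892 = 0.432386 (base)
P(M+6) = C(3,3) × 0.60108^0 × 0.39892^3 = 1 × 1.0000 × 0.063483 = 0.063483
Relative intensity = 0.063483 / 0.432386 × 100 = 14.7

14.7%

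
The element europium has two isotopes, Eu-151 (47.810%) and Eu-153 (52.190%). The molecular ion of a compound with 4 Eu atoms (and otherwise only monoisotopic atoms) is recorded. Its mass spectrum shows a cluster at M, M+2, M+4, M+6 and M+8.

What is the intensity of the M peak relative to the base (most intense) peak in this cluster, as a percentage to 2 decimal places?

(0.47810 + 0.52190)^4 gives M 0.0522, M+2 0.2281, M+4 0.3736, M+6 0.2719, M+8 0.0742; the largest is M+4.
P(M+4) = C(4,2) × 0.47810^2 × 0.52190^2 = 6 × 0.22857961 × 0.27237961 = 0.373563 (base)
P(M) = C(4,0) × 0.47810^4 × 0.52190^0 = 1 × 0.05224864 × 1.0000 = 0.052249
Relative intensity = 0.052249 / 0.373563 × 100 = 13.99

13.99%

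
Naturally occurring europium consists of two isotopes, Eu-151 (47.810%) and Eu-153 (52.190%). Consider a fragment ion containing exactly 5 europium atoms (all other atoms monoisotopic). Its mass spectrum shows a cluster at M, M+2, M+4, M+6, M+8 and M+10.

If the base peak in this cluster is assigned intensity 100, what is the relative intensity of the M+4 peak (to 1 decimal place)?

91.6

(0.47810 + 0.52190)^5 gives M 0.0250, M+2 0.1363, M+4 0.2977, M+6 0.3249, M+8 0.1774, M+10 0.0387; the largest is M+6.
P(M+6) = C(5,3) × 0.47810^2 × 0.52190^3 = 10 × 0.22857961 × 0.14215492 = 0.324937 (base)
P(M+4) = C(5,2) × 0.47810^3 × 0.52190^2 = 10 × 0.10928391 × 0.27237961 = 0.297667
Relative intensity = 0.297667 / 0.324937 × 100 = 91.6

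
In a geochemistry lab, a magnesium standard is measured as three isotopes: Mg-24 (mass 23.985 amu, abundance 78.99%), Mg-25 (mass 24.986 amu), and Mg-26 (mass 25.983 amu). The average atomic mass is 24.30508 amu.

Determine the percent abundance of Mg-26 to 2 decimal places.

The remaining 21.01% is split between Mg-25 (fraction x) and Mg-26 (fraction 0.2101 − x).
Substituting: 24.986x + 25.983(0.2101 − x) = 5.3593285
(24.986 − 25.983)x = -0.0996998  ⇒  x = 0.10000, y = 0.11010
Mg-25: 10.00%, Mg-26: 11.01%.

11.01%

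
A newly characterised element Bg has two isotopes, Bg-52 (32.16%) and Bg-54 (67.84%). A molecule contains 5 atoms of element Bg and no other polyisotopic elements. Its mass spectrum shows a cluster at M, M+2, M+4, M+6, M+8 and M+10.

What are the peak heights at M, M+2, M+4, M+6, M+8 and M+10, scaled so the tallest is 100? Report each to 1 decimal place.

Expanding (0.3216 + 0.6784)^5:
P(M) = 0.3216^5 = 0.003440
P(M+2) = 5 × 0.3216^4 × 0.6784^1 = 0.036284
P(M+4) = 10 × 0.3216^3 × 0.6784^2 = 0.153080
P(M+6) = 10 × 0.3216^2 × 0.6784^3 = 0.322916
P(M+8) = 5 × 0.3216^1 × 0.6784^4 = 0.340588
P(M+10) = 0.6784^5 = 0.143691
The M+8 peak is largest (0.340588); scaling to 100 gives 1.0 : 10.7 : 44.9 : 94.8 : 100.0 : 42.2.

1.0 : 10.7 : 44.9 : 94.8 : 100.0 : 42.2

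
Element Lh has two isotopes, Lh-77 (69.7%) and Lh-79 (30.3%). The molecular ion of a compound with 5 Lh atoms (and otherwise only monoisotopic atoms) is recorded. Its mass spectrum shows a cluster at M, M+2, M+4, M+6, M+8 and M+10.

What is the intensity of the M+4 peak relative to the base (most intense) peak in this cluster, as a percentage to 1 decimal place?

Binomial terms of (0.697 + 0.303)^5: M 0.1645, M+2 0.3576, M+4 0.3109, M+6 0.1351, M+8 0.0294, M+10 0.0026 → M+2 is the base peak.
P(M+2) = C(5,1) × 0.697^4 × 0.303^1 = 5 × 0.23601038 × 0.3030 = 0.357556 (base)
P(M+4) = C(5,2) × 0.697^3 × 0.303^2 = 10 × 0.33860887 × 0.091809 = 0.310873
Relative intensity = 0.310873 / 0.357556 × 100 = 86.9

86.9%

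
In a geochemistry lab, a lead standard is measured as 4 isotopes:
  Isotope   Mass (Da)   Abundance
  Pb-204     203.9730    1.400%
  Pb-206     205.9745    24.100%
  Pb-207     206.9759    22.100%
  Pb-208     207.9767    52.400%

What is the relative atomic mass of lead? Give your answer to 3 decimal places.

207.217 Da

Weight each isotope mass by its fractional abundance: 0.01400 × 203.9730 + 0.24100 × 205.9745 + 0.22100 × 206.9759 + 0.52400 × 207.9767
= 2.85562 + 49.63985 + 45.74167 + 108.97979 = 207.21693 Da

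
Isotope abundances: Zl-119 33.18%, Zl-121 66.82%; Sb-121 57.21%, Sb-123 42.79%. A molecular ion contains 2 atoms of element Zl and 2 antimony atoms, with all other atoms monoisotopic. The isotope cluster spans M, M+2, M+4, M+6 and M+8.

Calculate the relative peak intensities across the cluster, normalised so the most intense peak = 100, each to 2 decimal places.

Element Zl pattern (n=2): 0.11009124 : 0.44341752 : 0.44649124
Antimony pattern (n=2): 0.32729841 : 0.48960318 : 0.18309841
Convolve the two distributions (both contribute in 2-u steps):
  M: 0.11009124×0.32729841 = 0.036033
  M+2: 0.11009124×0.48960318 + 0.44341752×0.32729841 = 0.199031
  M+4: 0.11009124×0.18309841 + 0.44341752×0.48960318 + 0.44649124×0.32729841 = 0.383392
  M+6: 0.44341752×0.18309841 + 0.44649124×0.48960318 = 0.299793
  M+8: 0.44649124×0.18309841 = 0.081752
Scale to base peak (0.383392) = 100: 9.40 : 51.91 : 100.00 : 78.19 : 21.32

9.40 : 51.91 : 100.00 : 78.19 : 21.32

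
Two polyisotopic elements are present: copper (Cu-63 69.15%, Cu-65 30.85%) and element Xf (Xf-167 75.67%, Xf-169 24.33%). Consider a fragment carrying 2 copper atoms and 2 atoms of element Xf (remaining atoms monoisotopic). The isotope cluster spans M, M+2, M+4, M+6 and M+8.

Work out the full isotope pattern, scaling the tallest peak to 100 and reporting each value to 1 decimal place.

65.1 : 100.0 : 57.1 : 14.3 : 1.3

Copper pattern (n=2): 0.47817225 : 0.4266555 : 0.09517225
Element Xf pattern (n=2): 0.57259489 : 0.36821022 : 0.05919489
Convolve the two distributions (both contribute in 2-u steps):
  M: 0.47817225×0.57259489 = 0.273799
  M+2: 0.47817225×0.36821022 + 0.4266555×0.57259489 = 0.420369
  M+4: 0.47817225×0.05919489 + 0.4266555×0.36821022 + 0.09517225×0.57259489 = 0.239899
  M+6: 0.4266555×0.05919489 + 0.09517225×0.36821022 = 0.060299
  M+8: 0.09517225×0.05919489 = 0.005634
Scale to base peak (0.420369) = 100: 65.1 : 100.0 : 57.1 : 14.3 : 1.3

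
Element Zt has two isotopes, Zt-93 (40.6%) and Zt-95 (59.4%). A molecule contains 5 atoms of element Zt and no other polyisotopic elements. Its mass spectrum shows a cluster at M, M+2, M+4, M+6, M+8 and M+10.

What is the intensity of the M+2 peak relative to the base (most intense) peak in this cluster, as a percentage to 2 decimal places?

(0.406 + 0.594)^5 gives M 0.0110, M+2 0.0807, M+4 0.2361, M+6 0.3455, M+8 0.2527, M+10 0.0739; the largest is M+6.
P(M+6) = C(5,3) × 0.406^2 × 0.594^3 = 10 × 0.164836 × 0.20958458 = 0.345471 (base)
P(M+2) = C(5,1) × 0.406^4 × 0.594^1 = 5 × 0.02717091 × 0.5940 = 0.080698
Relative intensity = 0.080698 / 0.345471 × 100 = 23.36

23.36%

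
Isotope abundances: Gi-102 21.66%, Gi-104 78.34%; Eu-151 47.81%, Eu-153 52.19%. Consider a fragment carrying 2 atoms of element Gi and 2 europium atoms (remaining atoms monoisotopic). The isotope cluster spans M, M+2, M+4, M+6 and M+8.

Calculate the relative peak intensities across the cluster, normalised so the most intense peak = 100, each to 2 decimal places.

2.69 : 25.33 : 80.87 : 100.00 : 41.93

Element Gi pattern (n=2): 0.04691556 : 0.33936888 : 0.61371556
Europium pattern (n=2): 0.22857961 : 0.49904078 : 0.27237961
Convolve the two distributions (both contribute in 2-u steps):
  M: 0.04691556×0.22857961 = 0.010724
  M+2: 0.04691556×0.49904078 + 0.33936888×0.22857961 = 0.100986
  M+4: 0.04691556×0.27237961 + 0.33936888×0.49904078 + 0.61371556×0.22857961 = 0.322421
  M+6: 0.33936888×0.27237961 + 0.61371556×0.49904078 = 0.398706
  M+8: 0.61371556×0.27237961 = 0.167164
Scale to base peak (0.398706) = 100: 2.69 : 25.33 : 80.87 : 100.00 : 41.93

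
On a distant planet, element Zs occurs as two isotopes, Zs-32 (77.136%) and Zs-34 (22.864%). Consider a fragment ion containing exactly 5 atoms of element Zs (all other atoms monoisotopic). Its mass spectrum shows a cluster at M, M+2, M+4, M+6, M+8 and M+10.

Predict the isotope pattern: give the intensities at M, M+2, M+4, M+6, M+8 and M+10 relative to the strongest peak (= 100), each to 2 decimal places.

Expanding (0.77136 + 0.22864)^5:
P(M) = 0.77136^5 = 0.273077
P(M+2) = 5 × 0.77136^4 × 0.22864^1 = 0.404716
P(M+4) = 10 × 0.77136^3 × 0.22864^2 = 0.239925
P(M+6) = 10 × 0.77136^2 × 0.22864^3 = 0.071117
P(M+8) = 5 × 0.77136^1 × 0.22864^4 = 0.010540
P(M+10) = 0.22864^5 = 0.000625
The M+2 peak is largest (0.404716); scaling to 100 gives 67.47 : 100.00 : 59.28 : 17.57 : 2.60 : 0.15.

67.47 : 100.00 : 59.28 : 17.57 : 2.60 : 0.15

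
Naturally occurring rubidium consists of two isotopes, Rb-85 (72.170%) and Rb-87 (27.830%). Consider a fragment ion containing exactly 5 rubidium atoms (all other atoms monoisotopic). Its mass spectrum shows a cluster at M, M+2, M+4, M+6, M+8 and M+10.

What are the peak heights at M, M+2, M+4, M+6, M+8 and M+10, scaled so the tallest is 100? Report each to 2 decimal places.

Expanding (0.72170 + 0.27830)^5:
P(M) = 0.72170^5 = 0.195787
P(M+2) = 5 × 0.72170^4 × 0.27830^1 = 0.377494
P(M+4) = 10 × 0.72170^3 × 0.27830^2 = 0.291136
P(M+6) = 10 × 0.72170^2 × 0.27830^3 = 0.112267
P(M+8) = 5 × 0.72170^1 × 0.27830^4 = 0.021646
P(M+10) = 0.27830^5 = 0.001669
The M+2 peak is largest (0.377494); scaling to 100 gives 51.86 : 100.00 : 77.12 : 29.74 : 5.73 : 0.44.

51.86 : 100.00 : 77.12 : 29.74 : 5.73 : 0.44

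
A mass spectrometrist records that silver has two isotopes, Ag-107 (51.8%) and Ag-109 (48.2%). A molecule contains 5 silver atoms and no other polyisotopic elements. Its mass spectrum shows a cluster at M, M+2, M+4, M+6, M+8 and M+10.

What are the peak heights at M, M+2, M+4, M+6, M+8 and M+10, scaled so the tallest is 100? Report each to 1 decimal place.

Each Ag atom is independently Ag-107 (p = 0.518) or Ag-109 (q = 0.482); the cluster is the binomial expansion (p + q)^5.
P(M) = 0.518^5 = 0.037295
P(M+2) = 5 × 0.518^4 × 0.482^1 = 0.173515
P(M+4) = 10 × 0.518^3 × 0.482^2 = 0.322911
P(M+6) = 10 × 0.518^2 × 0.482^3 = 0.300470
P(M+8) = 5 × 0.518^1 × 0.482^4 = 0.139794
P(M+10) = 0.482^5 = 0.026016
The M+4 peak is largest (0.322911); scaling to 100 gives 11.5 : 53.7 : 100.0 : 93.1 : 43.3 : 8.1.

11.5 : 53.7 : 100.0 : 93.1 : 43.3 : 8.1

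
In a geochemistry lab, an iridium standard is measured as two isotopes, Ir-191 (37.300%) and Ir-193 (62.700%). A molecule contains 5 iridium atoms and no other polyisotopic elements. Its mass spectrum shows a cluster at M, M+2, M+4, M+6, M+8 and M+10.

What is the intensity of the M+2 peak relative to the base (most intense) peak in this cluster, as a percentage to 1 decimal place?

(0.37300 + 0.62700)^5 gives M 0.0072, M+2 0.0607, M+4 0.2040, M+6 0.3429, M+8 0.2882, M+10 0.0969; the largest is M+6.
P(M+6) = C(5,3) × 0.37300^2 × 0.62700^3 = 10 × 0.139129 × 0.24649188 = 0.342942 (base)
P(M+2) = C(5,1) × 0.37300^4 × 0.62700^1 = 5 × 0.01935688 × 0.6270 = 0.060684
Relative intensity = 0.060684 / 0.342942 × 100 = 17.7

17.7%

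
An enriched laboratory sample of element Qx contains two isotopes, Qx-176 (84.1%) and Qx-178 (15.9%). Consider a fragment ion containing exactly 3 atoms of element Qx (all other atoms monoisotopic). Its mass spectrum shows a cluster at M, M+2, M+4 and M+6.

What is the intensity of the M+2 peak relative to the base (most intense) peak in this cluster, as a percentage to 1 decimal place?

Binomial terms of (0.841 + 0.159)^3: M 0.5948, M+2 0.3374, M+4 0.0638, M+6 0.0040 → M is the base peak.
P(M) = C(3,0) × 0.841^3 × 0.159^0 = 1 × 0.59482332 × 1.0000 = 0.594823 (base)
P(M+2) = C(3,1) × 0.841^2 × 0.159^1 = 3 × 0.707281 × 0.1590 = 0.337373
Relative intensity = 0.337373 / 0.594823 × 100 = 56.7

56.7%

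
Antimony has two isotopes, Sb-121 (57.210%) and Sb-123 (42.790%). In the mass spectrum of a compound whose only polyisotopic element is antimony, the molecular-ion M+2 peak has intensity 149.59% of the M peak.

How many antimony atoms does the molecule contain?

2

With n Sb atoms, P(M+2)/P(M) = C(n,1)·p^(n−1)q / p^n = n·q/p = n · 0.42790/0.57210.
n = 1.4959 × 0.57210/0.42790 = 2.00 ≈ 2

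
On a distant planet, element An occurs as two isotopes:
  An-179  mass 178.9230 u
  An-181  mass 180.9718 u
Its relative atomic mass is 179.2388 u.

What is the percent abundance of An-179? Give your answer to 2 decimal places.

Let x be the fractional abundance of An-179; then An-181 has abundance 1 − x.
178.9230·x + 180.9718·(1 − x) = 179.2388
(178.9230 − 180.9718)·x = 179.2388 − 180.9718
x = -1.7330 / -2.0488 = 0.84586 → 84.59% An-179, 15.41% An-181.

84.59%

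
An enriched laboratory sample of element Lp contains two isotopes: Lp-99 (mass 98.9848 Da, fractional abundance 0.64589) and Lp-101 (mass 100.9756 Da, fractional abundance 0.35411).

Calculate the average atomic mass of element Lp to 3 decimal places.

99.690 Da

Ar = Σ fᵢ·mᵢ = 0.64589 × 98.9848 + 0.35411 × 100.9756
= 63.93329 + 35.75647 = 99.68976 Da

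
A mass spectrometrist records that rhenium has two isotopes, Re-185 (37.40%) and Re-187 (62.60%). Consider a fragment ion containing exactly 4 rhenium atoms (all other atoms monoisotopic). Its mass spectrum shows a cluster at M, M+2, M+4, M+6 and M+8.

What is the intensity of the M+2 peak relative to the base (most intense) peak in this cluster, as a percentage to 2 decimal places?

35.69%

Term probabilities: M 0.0196, M+2 0.1310, M+4 0.3289, M+6 0.3670, M+8 0.1536. Base peak = M+6.
P(M+6) = C(4,3) × 0.3740^1 × 0.6260^3 = 4 × 0.3740 × 0.24531438 = 0.366990 (base)
P(M+2) = C(4,1) × 0.3740^3 × 0.6260^1 = 4 × 0.05231362 × 0.6260 = 0.130993
Relative intensity = 0.130993 / 0.366990 × 100 = 35.69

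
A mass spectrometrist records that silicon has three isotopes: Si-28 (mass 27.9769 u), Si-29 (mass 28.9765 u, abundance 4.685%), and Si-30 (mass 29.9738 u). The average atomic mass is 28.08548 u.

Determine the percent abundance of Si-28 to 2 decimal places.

Let x and y be the fractions of Si-28 and Si-30. Then x + y = 1 − 0.04685 = 0.95315 and 27.9769x + 29.9738y = 28.08548 − 0.04685×28.9765 = 26.727930975.
Substituting: 27.9769x + 29.9738(0.95315 − x) = 26.727930975
(27.9769 − 29.9738)x = -1.841596495  ⇒  x = 0.92223, y = 0.03092
Si-28: 92.22%, Si-30: 3.09%.

92.22%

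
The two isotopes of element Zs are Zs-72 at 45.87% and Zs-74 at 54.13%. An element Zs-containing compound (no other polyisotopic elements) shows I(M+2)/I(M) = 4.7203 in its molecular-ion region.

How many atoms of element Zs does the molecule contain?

For n independent Zs atoms, I(M+2)/I(M) = n · (abundance Zs-74) / (abundance Zs-72) = n · 0.5413/0.4587.
n = 4.7203 × 0.4587/0.5413 = 4.00 ≈ 4

4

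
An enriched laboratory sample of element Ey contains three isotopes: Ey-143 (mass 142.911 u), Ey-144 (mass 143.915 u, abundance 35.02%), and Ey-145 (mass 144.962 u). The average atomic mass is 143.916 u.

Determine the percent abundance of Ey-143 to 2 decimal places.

33.12%

Let x and y be the fractions of Ey-143 and Ey-145. Then x + y = 1 − 0.3502 = 0.6498 and 142.911x + 144.962y = 143.916 − 0.3502×143.915 = 93.516967.
Substituting: 142.911x + 144.962(0.6498 − x) = 93.516967
(142.911 − 144.962)x = -0.6793406  ⇒  x = 0.33122, y = 0.31858
Ey-143: 33.12%, Ey-145: 31.86%.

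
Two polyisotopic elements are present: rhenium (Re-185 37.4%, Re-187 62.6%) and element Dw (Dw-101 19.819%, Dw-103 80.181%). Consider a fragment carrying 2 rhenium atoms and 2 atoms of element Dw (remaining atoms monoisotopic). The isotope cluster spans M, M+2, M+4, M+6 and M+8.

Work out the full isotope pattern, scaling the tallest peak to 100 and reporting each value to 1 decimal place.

1.3 : 14.8 : 59.7 : 100.0 : 59.2

Rhenium pattern (n=2): 0.139876 : 0.468248 : 0.391876
Element Dw pattern (n=2): 0.03927928 : 0.31782145 : 0.64289928
Convolve the two distributions (both contribute in 2-u steps):
  M: 0.139876×0.03927928 = 0.005494
  M+2: 0.139876×0.31782145 + 0.468248×0.03927928 = 0.062848
  M+4: 0.139876×0.64289928 + 0.468248×0.31782145 + 0.391876×0.03927928 = 0.254138
  M+6: 0.468248×0.64289928 + 0.391876×0.31782145 = 0.425583
  M+8: 0.391876×0.64289928 = 0.251937
Scale to base peak (0.425583) = 100: 1.3 : 14.8 : 59.7 : 100.0 : 59.2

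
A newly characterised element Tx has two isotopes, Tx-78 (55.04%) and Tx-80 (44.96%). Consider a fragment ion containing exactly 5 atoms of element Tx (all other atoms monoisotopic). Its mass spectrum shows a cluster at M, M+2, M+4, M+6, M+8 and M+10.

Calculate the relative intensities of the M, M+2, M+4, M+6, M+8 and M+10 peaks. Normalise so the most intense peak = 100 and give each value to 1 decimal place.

15.0 : 61.2 : 100.0 : 81.7 : 33.4 : 5.5

The 5 Tx atoms are independent, so intensities follow the terms of (0.5504 + 0.4496)^5.
P(M) = 0.5504^5 = 0.050512
P(M+2) = 5 × 0.5504^4 × 0.4496^1 = 0.206305
P(M+4) = 10 × 0.5504^3 × 0.4496^2 = 0.337045
P(M+6) = 10 × 0.5504^2 × 0.4496^3 = 0.275319
P(M+8) = 5 × 0.5504^1 × 0.4496^4 = 0.112448
P(M+10) = 0.4496^5 = 0.018371
The M+4 peak is largest (0.337045); scaling to 100 gives 15.0 : 61.2 : 100.0 : 81.7 : 33.4 : 5.5.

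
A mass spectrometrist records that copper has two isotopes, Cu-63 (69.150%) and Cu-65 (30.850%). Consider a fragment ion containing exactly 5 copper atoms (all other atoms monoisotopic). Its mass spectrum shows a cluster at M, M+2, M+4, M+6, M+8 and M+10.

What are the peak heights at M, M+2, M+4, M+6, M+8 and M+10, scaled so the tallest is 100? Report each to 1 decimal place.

44.8 : 100.0 : 89.2 : 39.8 : 8.9 : 0.8

Each Cu atom is independently Cu-63 (p = 0.69150) or Cu-65 (q = 0.30850); the cluster is the binomial expansion (p + q)^5.
P(M) = 0.69150^5 = 0.158111
P(M+2) = 5 × 0.69150^4 × 0.30850^1 = 0.352691
P(M+4) = 10 × 0.69150^3 × 0.30850^2 = 0.314693
P(M+6) = 10 × 0.69150^2 × 0.30850^3 = 0.140394
P(M+8) = 5 × 0.69150^1 × 0.30850^4 = 0.031317
P(M+10) = 0.30850^5 = 0.002794
The M+2 peak is largest (0.352691); scaling to 100 gives 44.8 : 100.0 : 89.2 : 39.8 : 8.9 : 0.8.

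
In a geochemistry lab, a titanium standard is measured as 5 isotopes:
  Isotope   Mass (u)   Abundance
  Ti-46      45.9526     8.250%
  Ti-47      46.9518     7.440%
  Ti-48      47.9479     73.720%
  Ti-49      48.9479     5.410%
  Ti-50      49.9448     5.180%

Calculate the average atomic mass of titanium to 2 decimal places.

47.87 u

Weight each isotope mass by its fractional abundance: 0.08250 × 45.9526 + 0.07440 × 46.9518 + 0.73720 × 47.9479 + 0.05410 × 48.9479 + 0.05180 × 49.9448
= 3.79109 + 3.49321 + 35.34719 + 2.64808 + 2.58714 = 47.86671 u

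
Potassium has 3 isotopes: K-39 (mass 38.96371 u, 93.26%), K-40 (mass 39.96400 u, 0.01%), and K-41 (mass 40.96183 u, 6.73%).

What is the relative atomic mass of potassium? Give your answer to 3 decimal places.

39.098 u

Average mass = Σ (abundance × isotope mass) = 0.9326 × 38.96371 + 0.0001 × 39.96400 + 0.0673 × 40.96183
= 36.337556 + 0.003996 + 2.756731 = 39.098283 u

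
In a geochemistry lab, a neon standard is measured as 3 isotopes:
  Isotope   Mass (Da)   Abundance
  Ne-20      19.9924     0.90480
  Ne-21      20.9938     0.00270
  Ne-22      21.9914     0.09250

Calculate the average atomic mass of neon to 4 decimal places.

20.1800 Da

The abundance-weighted mean is 0.90480 × 19.9924 + 0.00270 × 20.9938 + 0.09250 × 21.9914
= 18.08912 + 0.05668 + 2.03420 = 20.18000 Da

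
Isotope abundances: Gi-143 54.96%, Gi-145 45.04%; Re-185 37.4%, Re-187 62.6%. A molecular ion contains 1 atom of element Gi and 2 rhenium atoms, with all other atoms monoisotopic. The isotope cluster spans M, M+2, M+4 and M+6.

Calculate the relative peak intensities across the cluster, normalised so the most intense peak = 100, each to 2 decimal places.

Element Gi pattern (n=1): 0.5496 : 0.4504
Rhenium pattern (n=2): 0.139876 : 0.468248 : 0.391876
Convolve the two distributions (both contribute in 2-u steps):
  M: 0.5496×0.139876 = 0.076876
  M+2: 0.5496×0.468248 + 0.4504×0.139876 = 0.320349
  M+4: 0.5496×0.391876 + 0.4504×0.468248 = 0.426274
  M+6: 0.4504×0.391876 = 0.176501
Scale to base peak (0.426274) = 100: 18.03 : 75.15 : 100.00 : 41.41

18.03 : 75.15 : 100.00 : 41.41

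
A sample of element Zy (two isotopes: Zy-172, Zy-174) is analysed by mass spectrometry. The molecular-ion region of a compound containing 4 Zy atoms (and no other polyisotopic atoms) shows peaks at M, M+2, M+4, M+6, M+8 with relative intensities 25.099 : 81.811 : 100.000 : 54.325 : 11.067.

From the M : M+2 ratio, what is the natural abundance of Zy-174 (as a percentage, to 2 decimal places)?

Write p for the Zy-172 fraction. I(M+2)/I(M) = [C(4,1)·p^3·(1−p)] / p^4 = 4·(1−p)/p = 81.811/25.099 = 3.2595
(1−p)/p = 3.2595/4 = 0.8149  ⇒  p = 1/(1 + 0.8149) = 0.5510
Zy-172: 55.10%, Zy-174: 44.90%.

44.90%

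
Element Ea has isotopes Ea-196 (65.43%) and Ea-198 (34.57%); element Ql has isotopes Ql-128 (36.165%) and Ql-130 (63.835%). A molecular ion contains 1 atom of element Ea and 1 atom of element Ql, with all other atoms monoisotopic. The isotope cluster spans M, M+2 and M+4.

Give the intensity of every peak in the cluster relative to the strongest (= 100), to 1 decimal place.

43.6 : 100.0 : 40.7

Element Ea pattern (n=1): 0.6543 : 0.3457
Element Ql pattern (n=1): 0.36165 : 0.63835
Convolve the two distributions (both contribute in 2-u steps):
  M: 0.6543×0.36165 = 0.236628
  M+2: 0.6543×0.63835 + 0.3457×0.36165 = 0.542695
  M+4: 0.3457×0.63835 = 0.220678
Scale to base peak (0.542695) = 100: 43.6 : 100.0 : 40.7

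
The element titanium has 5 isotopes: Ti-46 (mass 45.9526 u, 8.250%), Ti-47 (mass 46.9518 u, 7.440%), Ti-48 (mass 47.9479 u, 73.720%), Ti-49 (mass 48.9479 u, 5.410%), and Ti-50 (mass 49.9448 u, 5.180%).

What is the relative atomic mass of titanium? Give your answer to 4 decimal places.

The abundance-weighted mean is 0.08250 × 45.9526 + 0.07440 × 46.9518 + 0.73720 × 47.9479 + 0.05410 × 48.9479 + 0.05180 × 49.9448
= 3.79109 + 3.49321 + 35.34719 + 2.64808 + 2.58714 = 47.86671 u

47.8667 u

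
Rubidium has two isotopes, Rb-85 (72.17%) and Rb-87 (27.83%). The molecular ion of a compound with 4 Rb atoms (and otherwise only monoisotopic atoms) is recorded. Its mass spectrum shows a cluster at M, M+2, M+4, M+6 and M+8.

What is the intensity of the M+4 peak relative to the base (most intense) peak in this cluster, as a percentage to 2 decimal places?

57.84%

Term probabilities: M 0.2713, M+2 0.4184, M+4 0.2420, M+6 0.0622, M+8 0.0060. Base peak = M+2.
P(M+2) = C(4,1) × 0.7217^3 × 0.2783^1 = 4 × 0.37589809 × 0.2783 = 0.418450 (base)
P(M+4) = C(4,2) × 0.7217^2 × 0.2783^2 = 6 × 0.52085089 × 0.07745089 = 0.242042
Relative intensity = 0.242042 / 0.418450 × 100 = 57.84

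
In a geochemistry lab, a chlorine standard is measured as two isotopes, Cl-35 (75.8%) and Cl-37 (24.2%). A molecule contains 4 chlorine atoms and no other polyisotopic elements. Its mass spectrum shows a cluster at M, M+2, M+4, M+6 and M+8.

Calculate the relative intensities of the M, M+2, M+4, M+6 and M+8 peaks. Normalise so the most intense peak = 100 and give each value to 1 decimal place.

78.3 : 100.0 : 47.9 : 10.2 : 0.8

Each Cl atom is independently Cl-35 (p = 0.758) or Cl-37 (q = 0.242); the cluster is the binomial expansion (p + q)^4.
P(M) = 0.758^4 = 0.330124
P(M+2) = 4 × 0.758^3 × 0.242^1 = 0.421583
P(M+4) = 6 × 0.758^2 × 0.242^2 = 0.201893
P(M+6) = 4 × 0.758^1 × 0.242^3 = 0.042971
P(M+8) = 0.242^4 = 0.003430
The M+2 peak is largest (0.421583); scaling to 100 gives 78.3 : 100.0 : 47.9 : 10.2 : 0.8.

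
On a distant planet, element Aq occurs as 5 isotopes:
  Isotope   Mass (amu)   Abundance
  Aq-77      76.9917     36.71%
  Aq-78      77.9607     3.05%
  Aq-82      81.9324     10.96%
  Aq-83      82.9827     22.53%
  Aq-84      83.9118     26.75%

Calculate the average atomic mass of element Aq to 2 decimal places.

80.76 amu

Weight each isotope mass by its fractional abundance: 0.3671 × 76.9917 + 0.0305 × 77.9607 + 0.1096 × 81.9324 + 0.2253 × 82.9827 + 0.2675 × 83.9118
= 28.26365 + 2.37780 + 8.97979 + 18.69600 + 22.44641 = 80.76365 amu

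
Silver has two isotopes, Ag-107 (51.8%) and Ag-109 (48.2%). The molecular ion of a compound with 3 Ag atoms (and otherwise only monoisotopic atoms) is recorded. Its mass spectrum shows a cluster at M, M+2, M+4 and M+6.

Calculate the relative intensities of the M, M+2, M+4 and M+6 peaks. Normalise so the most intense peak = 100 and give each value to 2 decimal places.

35.82 : 100.00 : 93.05 : 28.86

Each Ag atom is independently Ag-107 (p = 0.518) or Ag-109 (q = 0.482); the cluster is the binomial expansion (p + q)^3.
P(M) = 0.518^3 = 0.138992
P(M+2) = 3 × 0.518^2 × 0.482^1 = 0.387997
P(M+4) = 3 × 0.518^1 × 0.482^2 = 0.361031
P(M+6) = 0.482^3 = 0.111980
The M+2 peak is largest (0.387997); scaling to 100 gives 35.82 : 100.00 : 93.05 : 28.86.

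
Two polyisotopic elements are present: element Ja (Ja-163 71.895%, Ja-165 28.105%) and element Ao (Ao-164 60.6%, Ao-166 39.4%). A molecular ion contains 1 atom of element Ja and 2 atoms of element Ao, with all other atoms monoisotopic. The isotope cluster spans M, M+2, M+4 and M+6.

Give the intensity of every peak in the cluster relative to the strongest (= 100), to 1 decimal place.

Element Ja pattern (n=1): 0.71895 : 0.28105
Element Ao pattern (n=2): 0.367236 : 0.477528 : 0.155236
Convolve the two distributions (both contribute in 2-u steps):
  M: 0.71895×0.367236 = 0.264024
  M+2: 0.71895×0.477528 + 0.28105×0.367236 = 0.446530
  M+4: 0.71895×0.155236 + 0.28105×0.477528 = 0.245816
  M+6: 0.28105×0.155236 = 0.043629
Scale to base peak (0.446530) = 100: 59.1 : 100.0 : 55.1 : 9.8

59.1 : 100.0 : 55.1 : 9.8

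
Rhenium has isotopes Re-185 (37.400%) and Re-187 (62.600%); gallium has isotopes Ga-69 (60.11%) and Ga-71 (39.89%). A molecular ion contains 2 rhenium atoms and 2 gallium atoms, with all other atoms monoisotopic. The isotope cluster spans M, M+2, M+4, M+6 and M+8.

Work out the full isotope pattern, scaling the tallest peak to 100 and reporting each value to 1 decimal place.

13.0 : 60.8 : 100.0 : 67.6 : 16.1

Rhenium pattern (n=2): 0.139876 : 0.468248 : 0.391876
Gallium pattern (n=2): 0.36132121 : 0.47955758 : 0.15912121
Convolve the two distributions (both contribute in 2-u steps):
  M: 0.139876×0.36132121 = 0.050540
  M+2: 0.139876×0.47955758 + 0.468248×0.36132121 = 0.236267
  M+4: 0.139876×0.15912121 + 0.468248×0.47955758 + 0.391876×0.36132121 = 0.388402
  M+6: 0.468248×0.15912121 + 0.391876×0.47955758 = 0.262435
  M+8: 0.391876×0.15912121 = 0.062356
Scale to base peak (0.388402) = 100: 13.0 : 60.8 : 100.0 : 67.6 : 16.1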